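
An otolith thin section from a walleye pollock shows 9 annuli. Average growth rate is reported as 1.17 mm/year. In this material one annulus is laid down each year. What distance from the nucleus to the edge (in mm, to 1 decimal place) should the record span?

10.5 mm

9 years of growth are recorded.
9 years at 1.17 mm/year gives 1.17 × 9 = 10.5 mm.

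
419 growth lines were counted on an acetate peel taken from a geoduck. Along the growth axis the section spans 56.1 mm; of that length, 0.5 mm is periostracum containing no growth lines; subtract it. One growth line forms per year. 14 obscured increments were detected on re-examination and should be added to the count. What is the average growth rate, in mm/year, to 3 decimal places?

0.128 mm/year

Adjusted count: 419 + 14 = 433 growth lines.
Net length = 56.1 − 0.5 = 55.6 mm.
Extension rate ≈ 55.6 / 433 = 0.128 mm/year.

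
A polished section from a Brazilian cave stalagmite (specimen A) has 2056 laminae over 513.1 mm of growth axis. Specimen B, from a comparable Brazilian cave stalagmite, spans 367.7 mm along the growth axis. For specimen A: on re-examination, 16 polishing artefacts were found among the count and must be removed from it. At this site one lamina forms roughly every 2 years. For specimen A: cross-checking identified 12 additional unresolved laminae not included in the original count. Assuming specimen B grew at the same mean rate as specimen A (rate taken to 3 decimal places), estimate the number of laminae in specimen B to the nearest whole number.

1471 laminae

Specimen A: after corrections the count is 2056 − 16 + 12 = 2052 laminae.
Specimen A: at 2 years per lamina, 2052 × 2 = 4104 years.
A: Extension rate ≈ 513.1 / 4104 = 0.125 mm per year.
For B, 367.7 / 0.125 = 2941.60 years; at 2 years per lamina that is 2941.60 / 2 ≈ 1471 laminae.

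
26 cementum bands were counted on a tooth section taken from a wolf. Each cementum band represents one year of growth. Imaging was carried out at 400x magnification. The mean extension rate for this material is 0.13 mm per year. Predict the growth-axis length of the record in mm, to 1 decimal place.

3.4 mm

The record spans 26 years at 0.13 mm per year.
Predicted length = 0.13 mm/year × 26 years = 3.4 mm.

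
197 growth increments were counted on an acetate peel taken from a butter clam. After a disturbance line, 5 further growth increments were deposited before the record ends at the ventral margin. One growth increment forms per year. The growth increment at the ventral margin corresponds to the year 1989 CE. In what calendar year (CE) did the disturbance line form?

There are 5 growth increments younger than the disturbance line.
Counting back 5 years from 1989 CE places the disturbance line in 1989 − 5 = 1984 CE.

1984 CE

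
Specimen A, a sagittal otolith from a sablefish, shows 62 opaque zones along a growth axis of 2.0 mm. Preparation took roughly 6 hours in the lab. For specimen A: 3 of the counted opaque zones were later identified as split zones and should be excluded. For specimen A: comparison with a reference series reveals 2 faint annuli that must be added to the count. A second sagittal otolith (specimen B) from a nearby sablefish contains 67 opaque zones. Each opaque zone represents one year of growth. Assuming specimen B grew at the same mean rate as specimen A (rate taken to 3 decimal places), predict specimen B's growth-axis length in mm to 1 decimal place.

Specimen A: correcting the raw count gives 62 − 3 + 2 = 61 true opaque zones.
A: Extension rate ≈ 2.0 / 61 = 0.033 mm per year.
Length of B = 0.033 × 67 = 2.2 mm.

2.2 mm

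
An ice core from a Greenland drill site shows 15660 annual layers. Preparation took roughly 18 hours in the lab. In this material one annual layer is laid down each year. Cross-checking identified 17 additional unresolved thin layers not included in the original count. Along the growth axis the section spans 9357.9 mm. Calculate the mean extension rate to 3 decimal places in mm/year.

0.597 mm/year

Adjusted count: 15660 + 17 = 15677 annual layers.
Mean rate = 9357.9 mm / 15677 years ≈ 0.597 mm/year.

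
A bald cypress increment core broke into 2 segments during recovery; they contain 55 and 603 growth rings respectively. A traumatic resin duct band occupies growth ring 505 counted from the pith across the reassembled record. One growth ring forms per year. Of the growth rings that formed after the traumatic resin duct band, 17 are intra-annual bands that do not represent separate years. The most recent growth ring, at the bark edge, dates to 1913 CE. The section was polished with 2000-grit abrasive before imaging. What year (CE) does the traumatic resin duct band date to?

Total growth rings = 55 + 603 = 658.
The traumatic resin duct band sits at growth ring 505 from the pith, so 658 − 505 = 153 growth rings formed after it.
Removing the 17 false growth rings leaves 153 − 17 = 136 true growth rings beyond the traumatic resin duct band.
1913 − 136 = 1777 CE.

1777 CE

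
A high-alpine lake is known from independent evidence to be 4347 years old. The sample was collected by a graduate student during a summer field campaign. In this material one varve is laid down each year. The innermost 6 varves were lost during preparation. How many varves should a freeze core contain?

4341 varves

Expected varves over 4347 years: 4347.
Subtracting the 6 varves not captured gives 4347 − 6 = 4341 varves in the record.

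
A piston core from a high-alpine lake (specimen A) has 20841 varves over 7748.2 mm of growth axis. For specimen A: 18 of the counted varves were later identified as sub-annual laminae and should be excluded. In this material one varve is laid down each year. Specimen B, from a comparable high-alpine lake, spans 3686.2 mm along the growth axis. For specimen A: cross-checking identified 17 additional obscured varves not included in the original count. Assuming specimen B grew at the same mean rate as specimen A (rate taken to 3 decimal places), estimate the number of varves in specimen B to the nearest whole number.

Specimen A: after corrections the count is 20841 − 18 + 17 = 20840 varves.
A: Mean rate = 7748.2 mm / 20840 years ≈ 0.372 mm/yr.
For B, 3686.2 / 0.372 = 9909.14 years ≈ 9909 varves.

9909 varves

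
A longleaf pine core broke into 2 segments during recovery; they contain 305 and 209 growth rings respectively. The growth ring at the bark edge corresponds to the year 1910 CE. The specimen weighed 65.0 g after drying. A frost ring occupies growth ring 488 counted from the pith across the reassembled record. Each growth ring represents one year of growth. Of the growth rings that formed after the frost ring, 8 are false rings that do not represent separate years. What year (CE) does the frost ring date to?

Total growth rings = 305 + 209 = 514.
514 − 488 = 26 growth rings lie beyond the frost ring toward the bark edge.
Excluding 8 false growth rings: 26 − 8 = 18.
1910 − 18 = 1892 CE.

1892 CE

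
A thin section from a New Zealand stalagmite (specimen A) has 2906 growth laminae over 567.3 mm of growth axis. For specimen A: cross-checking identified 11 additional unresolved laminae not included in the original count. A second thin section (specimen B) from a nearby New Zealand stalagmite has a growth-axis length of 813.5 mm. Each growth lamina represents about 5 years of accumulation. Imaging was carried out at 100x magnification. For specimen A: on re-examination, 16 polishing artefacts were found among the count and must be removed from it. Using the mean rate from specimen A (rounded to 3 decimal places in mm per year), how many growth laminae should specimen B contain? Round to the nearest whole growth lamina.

Specimen A: correcting the raw count gives 2906 − 16 + 11 = 2901 true growth laminae.
Specimen A: at 5 years per growth lamina, 2901 × 5 = 14505 years.
A: 567.3 mm over 14505 years gives 567.3 / 14505 ≈ 0.039 mm per year.
Specimen B: 813.5 mm / 0.039 mm per year = 20858.97 years; at 5 years per growth lamina that is 20858.97 / 5 ≈ 4172 growth laminae.

4172 growth laminae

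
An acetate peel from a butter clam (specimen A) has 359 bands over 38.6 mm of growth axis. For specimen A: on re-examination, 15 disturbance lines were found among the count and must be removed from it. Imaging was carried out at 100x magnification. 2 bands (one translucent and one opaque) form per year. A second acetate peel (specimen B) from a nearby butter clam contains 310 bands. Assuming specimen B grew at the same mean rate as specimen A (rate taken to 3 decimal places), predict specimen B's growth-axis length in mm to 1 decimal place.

Specimen A: correcting the raw count gives 359 − 15 = 344 true bands.
Specimen A: with 2 bands per year, 344 / 2 = 172 years.
A: Mean rate = 38.6 mm / 172 years ≈ 0.224 mm per year.
Specimen B: 310 bands at 2 per year is 310 / 2 = 155 years. Length of B = 0.224 × 155 = 34.7 mm.

34.7 mm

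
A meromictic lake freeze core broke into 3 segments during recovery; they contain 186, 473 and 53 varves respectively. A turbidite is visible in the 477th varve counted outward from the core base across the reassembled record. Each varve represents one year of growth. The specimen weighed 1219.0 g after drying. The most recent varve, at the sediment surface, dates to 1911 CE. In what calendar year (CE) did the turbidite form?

1676 CE

Total varves = 186 + 473 + 53 = 712.
The turbidite sits at varve 477 from the core base, so 712 − 477 = 235 varves formed after it.
The varve at the sediment surface is 1911 CE, so the turbidite dates to 1911 − 235 = 1676 CE.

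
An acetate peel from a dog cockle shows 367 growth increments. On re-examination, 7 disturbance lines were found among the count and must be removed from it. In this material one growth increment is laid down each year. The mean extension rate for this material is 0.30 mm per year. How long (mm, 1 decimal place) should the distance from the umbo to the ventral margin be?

True growth increment count = 367 − 7 = 360.
Length ≈ 0.30 × 360 = 108.0 mm.

108.0 mm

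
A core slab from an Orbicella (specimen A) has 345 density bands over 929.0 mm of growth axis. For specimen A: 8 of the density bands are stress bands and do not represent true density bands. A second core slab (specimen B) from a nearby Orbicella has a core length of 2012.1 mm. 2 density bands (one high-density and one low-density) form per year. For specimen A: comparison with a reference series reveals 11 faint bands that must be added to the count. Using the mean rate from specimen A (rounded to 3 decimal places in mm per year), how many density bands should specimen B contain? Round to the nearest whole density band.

Specimen A: adjusted count: 345 − 8 + 11 = 348 density bands.
Specimen A: with 2 density bands per year, 348 / 2 = 174 years.
A: Mean rate = 929.0 mm / 174 years ≈ 5.339 mm/year.
For B, 2012.1 / 5.339 = 376.87 years; at 2 density bands per year that is 376.87 × 2 ≈ 754 density bands.

754 density bands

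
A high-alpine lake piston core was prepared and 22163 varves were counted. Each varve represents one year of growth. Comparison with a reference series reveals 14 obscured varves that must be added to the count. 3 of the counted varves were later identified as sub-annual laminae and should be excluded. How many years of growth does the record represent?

22174 yr

Correcting the raw count gives 22163 − 3 + 14 = 22174 true varves.
At one varve per year, that is 22174 years.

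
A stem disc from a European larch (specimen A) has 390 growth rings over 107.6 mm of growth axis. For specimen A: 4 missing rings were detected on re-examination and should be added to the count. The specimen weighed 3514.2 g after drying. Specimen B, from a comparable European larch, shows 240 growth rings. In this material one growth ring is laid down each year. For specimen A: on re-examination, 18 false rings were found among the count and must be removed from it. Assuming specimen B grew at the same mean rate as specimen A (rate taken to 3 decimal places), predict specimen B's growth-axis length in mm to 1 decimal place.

Specimen A: after corrections the count is 390 − 18 + 4 = 376 growth rings.
A: 107.6 mm over 376 years gives 107.6 / 376 ≈ 0.286 mm per year.
B's length ≈ 0.286 × 240 = 68.6 mm.

68.6 mm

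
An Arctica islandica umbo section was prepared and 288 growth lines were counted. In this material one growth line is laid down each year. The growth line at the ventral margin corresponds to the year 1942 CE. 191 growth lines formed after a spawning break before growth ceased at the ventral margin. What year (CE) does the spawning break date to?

191 growth lines post-date the spawning break.
Counting back 191 years from 1942 CE places the spawning break in 1942 − 191 = 1751 CE.

1751 CE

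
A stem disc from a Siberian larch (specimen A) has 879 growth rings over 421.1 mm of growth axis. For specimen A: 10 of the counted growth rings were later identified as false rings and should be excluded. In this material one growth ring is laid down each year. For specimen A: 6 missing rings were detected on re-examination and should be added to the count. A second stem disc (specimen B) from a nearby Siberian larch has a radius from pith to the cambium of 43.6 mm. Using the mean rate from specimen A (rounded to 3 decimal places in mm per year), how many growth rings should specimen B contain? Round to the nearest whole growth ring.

Specimen A: adjusted count: 879 − 10 + 6 = 875 growth rings.
A: Mean rate = 421.1 mm / 875 years ≈ 0.481 mm/year.
Specimen B: 43.6 mm / 0.481 mm per year = 90.64 years ≈ 91 growth rings.

91 growth rings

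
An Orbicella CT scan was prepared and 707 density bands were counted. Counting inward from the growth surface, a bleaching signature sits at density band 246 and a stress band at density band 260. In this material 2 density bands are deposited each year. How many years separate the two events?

7 years

Separation: 260 − 246 = 14 density bands.
14 density bands at 2 per year is 14 / 2 = 7 years.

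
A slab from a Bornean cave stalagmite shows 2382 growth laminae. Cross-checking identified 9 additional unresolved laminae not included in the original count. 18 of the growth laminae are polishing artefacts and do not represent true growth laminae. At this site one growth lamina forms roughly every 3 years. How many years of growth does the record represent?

Adjusted count: 2382 − 18 + 9 = 2373 growth laminae.
2373 growth laminae at 3 years each span 2373 × 3 = 7119 years.

7119 years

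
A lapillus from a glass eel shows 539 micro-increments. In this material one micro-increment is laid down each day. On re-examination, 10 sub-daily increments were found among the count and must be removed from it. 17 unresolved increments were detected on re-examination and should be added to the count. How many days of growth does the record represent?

546 days

Correcting the raw count gives 539 − 10 + 17 = 546 true micro-increments.
At one micro-increment per day, that is 546 days.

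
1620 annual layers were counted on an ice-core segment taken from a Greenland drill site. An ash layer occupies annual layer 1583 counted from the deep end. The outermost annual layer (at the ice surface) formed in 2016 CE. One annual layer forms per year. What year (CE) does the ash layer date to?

1979 CE

Between annual layer 1583 and the ice surface there are 1620 − 1583 = 37 annual layers.
2016 − 37 = 1979 CE.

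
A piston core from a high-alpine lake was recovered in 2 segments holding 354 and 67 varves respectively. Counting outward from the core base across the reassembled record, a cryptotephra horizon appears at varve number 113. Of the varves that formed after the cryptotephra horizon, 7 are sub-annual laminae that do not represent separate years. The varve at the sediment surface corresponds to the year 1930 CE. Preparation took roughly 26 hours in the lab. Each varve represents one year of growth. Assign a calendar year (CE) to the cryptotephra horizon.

1629 CE

Total varves = 354 + 67 = 421.
421 − 113 = 308 varves lie beyond the cryptotephra horizon toward the sediment surface.
Removing the 7 false varves leaves 308 − 7 = 301 true varves beyond the cryptotephra horizon.
1930 − 301 = 1629 CE.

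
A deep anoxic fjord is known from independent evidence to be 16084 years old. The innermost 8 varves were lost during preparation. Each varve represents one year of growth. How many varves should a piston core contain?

16076 varves

At one varve per year, 16084 years correspond to 16084 varves.
16084 − 8 missed = 16076 varves expected in the prepared section.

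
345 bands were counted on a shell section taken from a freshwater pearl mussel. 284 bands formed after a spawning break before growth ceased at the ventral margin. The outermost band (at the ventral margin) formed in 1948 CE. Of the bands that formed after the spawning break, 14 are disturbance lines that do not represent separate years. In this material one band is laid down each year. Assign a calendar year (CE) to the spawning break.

1678 CE

There are 284 bands younger than the spawning break.
Removing the 14 false bands leaves 284 − 14 = 270 true bands beyond the spawning break.
The band at the ventral margin is 1948 CE, so the spawning break dates to 1948 − 270 = 1678 CE.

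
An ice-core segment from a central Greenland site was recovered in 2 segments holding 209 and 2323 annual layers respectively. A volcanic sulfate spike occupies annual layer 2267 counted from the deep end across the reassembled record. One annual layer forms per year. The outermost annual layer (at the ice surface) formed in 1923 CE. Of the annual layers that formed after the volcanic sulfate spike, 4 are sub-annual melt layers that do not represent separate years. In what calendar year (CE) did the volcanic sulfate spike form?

Total annual layers = 209 + 2323 = 2532.
Between annual layer 2267 and the ice surface there are 2532 − 2267 = 265 annual layers.
Excluding 4 false annual layers: 265 − 4 = 261.
1923 − 261 = 1662 CE.

1662 CE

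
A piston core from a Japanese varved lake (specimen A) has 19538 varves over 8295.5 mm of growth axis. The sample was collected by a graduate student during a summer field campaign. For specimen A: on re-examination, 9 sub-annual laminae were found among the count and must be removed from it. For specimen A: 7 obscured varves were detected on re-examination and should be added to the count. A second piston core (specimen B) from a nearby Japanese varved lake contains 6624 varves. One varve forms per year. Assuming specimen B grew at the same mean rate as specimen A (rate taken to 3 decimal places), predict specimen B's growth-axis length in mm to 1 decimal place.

2815.2 mm

Specimen A: after corrections the count is 19538 − 9 + 7 = 19536 varves.
A: Extension rate ≈ 8295.5 / 19536 = 0.425 mm per year.
For B, 0.425 mm/year × 6624 years = 2815.2 mm.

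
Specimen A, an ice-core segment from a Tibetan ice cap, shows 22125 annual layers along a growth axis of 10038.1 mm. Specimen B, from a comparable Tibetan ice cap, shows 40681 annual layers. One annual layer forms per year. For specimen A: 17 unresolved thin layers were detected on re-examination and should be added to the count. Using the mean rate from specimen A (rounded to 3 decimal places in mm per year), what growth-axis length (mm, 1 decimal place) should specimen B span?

Specimen A: adjusted count: 22125 + 17 = 22142 annual layers.
A: Extension rate ≈ 10038.1 / 22142 = 0.453 mm/yr.
B's length ≈ 0.453 × 40681 = 18428.5 mm.

18428.5 mm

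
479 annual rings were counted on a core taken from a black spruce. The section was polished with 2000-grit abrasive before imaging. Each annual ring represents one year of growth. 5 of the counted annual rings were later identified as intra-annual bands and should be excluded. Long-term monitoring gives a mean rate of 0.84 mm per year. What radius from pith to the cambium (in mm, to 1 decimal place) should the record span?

398.2 mm

Adjusted count: 479 − 5 = 474 annual rings.
Length ≈ 0.84 × 474 = 398.2 mm.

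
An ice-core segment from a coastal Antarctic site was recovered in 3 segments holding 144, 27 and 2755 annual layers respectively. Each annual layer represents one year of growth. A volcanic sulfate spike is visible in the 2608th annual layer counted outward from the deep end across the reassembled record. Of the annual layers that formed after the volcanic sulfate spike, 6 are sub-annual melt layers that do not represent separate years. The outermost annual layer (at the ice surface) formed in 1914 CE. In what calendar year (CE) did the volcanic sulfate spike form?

Total annual layers = 144 + 27 + 2755 = 2926.
Between annual layer 2608 and the ice surface there are 2926 − 2608 = 318 annual layers.
318 − 6 false = 312 true annual layers after the volcanic sulfate spike.
Counting back 312 years from 1914 CE places the volcanic sulfate spike in 1914 − 312 = 1602 CE.

1602 CE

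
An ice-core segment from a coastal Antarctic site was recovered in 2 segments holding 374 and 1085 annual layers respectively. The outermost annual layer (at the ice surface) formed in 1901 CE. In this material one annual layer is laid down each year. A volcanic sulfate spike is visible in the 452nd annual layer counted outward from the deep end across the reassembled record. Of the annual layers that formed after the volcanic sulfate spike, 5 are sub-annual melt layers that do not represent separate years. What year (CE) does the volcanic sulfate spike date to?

899 CE

Total annual layers = 374 + 1085 = 1459.
1459 − 452 = 1007 annual layers lie beyond the volcanic sulfate spike toward the ice surface.
1007 − 5 false = 1002 true annual layers after the volcanic sulfate spike.
1901 − 1002 = 899 CE.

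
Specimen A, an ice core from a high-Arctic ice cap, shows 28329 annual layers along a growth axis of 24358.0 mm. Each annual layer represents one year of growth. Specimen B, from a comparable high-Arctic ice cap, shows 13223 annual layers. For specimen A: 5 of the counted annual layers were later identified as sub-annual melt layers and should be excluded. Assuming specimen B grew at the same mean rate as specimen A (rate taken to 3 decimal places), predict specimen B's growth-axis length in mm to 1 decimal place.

Specimen A: true annual layer count = 28329 − 5 = 28324.
A: Mean rate = 24358.0 mm / 28324 years ≈ 0.860 mm/yr.
Length of B = 0.860 × 13223 = 11371.8 mm.

11371.8 mm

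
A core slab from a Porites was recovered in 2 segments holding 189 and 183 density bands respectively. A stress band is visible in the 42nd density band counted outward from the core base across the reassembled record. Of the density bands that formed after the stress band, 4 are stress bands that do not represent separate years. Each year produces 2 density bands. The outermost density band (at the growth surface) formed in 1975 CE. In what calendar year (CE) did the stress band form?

1812 CE

Total density bands = 189 + 183 = 372.
Between density band 42 and the growth surface there are 372 − 42 = 330 density bands.
Removing the 4 false density bands leaves 330 − 4 = 326 true density bands beyond the stress band.
With 2 density bands per year, 326 / 2 = 163 years.
The density band at the growth surface is 1975 CE, so the stress band dates to 1975 − 163 = 1812 CE.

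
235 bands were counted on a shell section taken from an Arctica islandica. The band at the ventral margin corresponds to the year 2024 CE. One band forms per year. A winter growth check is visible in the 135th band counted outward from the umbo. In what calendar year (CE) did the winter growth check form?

1924 CE

Between band 135 and the ventral margin there are 235 − 135 = 100 bands.
2024 − 100 = 1924 CE.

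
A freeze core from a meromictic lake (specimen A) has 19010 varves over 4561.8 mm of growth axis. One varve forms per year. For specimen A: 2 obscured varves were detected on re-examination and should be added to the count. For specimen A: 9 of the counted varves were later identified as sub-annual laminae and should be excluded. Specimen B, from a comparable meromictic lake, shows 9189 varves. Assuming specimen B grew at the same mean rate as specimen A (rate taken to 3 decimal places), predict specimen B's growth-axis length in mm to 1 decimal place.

Specimen A: adjusted count: 19010 − 9 + 2 = 19003 varves.
A: 4561.8 mm over 19003 years gives 4561.8 / 19003 ≈ 0.240 mm/yr.
For B, 0.240 mm/year × 9189 years = 2205.4 mm.

2205.4 mm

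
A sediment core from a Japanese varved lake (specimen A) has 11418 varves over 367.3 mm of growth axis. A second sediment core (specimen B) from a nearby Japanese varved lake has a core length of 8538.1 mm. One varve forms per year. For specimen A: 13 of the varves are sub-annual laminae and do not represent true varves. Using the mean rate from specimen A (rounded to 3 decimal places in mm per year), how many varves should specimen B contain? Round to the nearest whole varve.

266816 varves

Specimen A: adjusted count: 11418 − 13 = 11405 varves.
A: Mean rate = 367.3 mm / 11405 years ≈ 0.032 mm per year.
B spans 8538.1 / 0.032 = 266815.62 years ≈ 266816 varves.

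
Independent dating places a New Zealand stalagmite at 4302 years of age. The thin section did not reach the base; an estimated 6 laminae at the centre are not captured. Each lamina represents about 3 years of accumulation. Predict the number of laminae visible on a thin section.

Expected laminae: 4302 / 3 = 1434.
Subtracting the 6 laminae not captured gives 1434 − 6 = 1428 laminae in the record.

1428 laminae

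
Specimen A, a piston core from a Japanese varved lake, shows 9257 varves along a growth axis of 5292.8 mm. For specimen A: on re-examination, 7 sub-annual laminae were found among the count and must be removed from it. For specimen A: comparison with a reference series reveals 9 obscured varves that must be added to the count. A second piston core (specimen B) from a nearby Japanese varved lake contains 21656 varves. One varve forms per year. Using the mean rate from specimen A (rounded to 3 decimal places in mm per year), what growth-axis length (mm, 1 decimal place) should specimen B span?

12387.2 mm

Specimen A: correcting the raw count gives 9257 − 7 + 9 = 9259 true varves.
A: Extension rate ≈ 5292.8 / 9259 = 0.572 mm/year.
Length of B = 0.572 × 21656 = 12387.2 mm.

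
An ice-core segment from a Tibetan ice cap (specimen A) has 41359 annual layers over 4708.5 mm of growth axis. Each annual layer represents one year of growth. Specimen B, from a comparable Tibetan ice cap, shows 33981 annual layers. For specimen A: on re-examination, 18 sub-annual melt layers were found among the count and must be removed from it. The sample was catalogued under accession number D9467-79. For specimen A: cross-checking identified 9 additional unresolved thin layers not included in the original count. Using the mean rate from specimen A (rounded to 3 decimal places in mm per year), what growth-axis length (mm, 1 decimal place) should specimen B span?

3873.8 mm

Specimen A: correcting the raw count gives 41359 − 18 + 9 = 41350 true annual layers.
A: 4708.5 mm over 41350 years gives 4708.5 / 41350 ≈ 0.114 mm/year.
Length of B = 0.114 × 33981 = 3873.8 mm.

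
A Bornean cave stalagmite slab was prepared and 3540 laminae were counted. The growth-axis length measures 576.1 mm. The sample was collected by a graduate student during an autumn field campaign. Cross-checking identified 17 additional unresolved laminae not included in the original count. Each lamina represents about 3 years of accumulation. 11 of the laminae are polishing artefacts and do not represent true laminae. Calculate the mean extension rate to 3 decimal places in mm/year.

After corrections the count is 3540 − 11 + 17 = 3546 laminae.
Multiplying by 3 years per lamina: 3546 × 3 = 10638 years.
Mean rate = 576.1 mm / 10638 years ≈ 0.054 mm/year.

0.054 mm/year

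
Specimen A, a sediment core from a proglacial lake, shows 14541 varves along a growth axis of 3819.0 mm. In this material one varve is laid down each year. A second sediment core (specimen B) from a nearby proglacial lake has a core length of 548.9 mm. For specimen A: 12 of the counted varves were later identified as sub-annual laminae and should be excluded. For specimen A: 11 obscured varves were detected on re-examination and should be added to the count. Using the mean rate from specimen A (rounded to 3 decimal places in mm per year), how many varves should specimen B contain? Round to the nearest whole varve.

2087 varves

Specimen A: true varve count = 14541 − 12 + 11 = 14540.
A: 3819.0 mm over 14540 years gives 3819.0 / 14540 ≈ 0.263 mm/year.
Specimen B: 548.9 mm / 0.263 mm per year = 2087.07 years ≈ 2087 varves.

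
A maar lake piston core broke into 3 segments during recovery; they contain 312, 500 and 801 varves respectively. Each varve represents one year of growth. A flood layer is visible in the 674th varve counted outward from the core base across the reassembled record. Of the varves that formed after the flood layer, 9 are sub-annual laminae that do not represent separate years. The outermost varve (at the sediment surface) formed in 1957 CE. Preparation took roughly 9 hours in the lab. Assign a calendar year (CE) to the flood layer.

1027 CE

Total varves = 312 + 500 + 801 = 1613.
Between varve 674 and the sediment surface there are 1613 − 674 = 939 varves.
939 − 9 false = 930 true varves after the flood layer.
Counting back 930 years from 1957 CE places the flood layer in 1957 − 930 = 1027 CE.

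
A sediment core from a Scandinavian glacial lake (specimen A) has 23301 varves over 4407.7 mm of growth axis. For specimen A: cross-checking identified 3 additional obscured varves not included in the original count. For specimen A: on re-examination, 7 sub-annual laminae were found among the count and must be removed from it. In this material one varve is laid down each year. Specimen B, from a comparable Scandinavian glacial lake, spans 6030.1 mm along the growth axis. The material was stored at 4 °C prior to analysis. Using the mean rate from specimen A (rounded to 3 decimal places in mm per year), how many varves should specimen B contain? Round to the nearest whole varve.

31905 varves

Specimen A: adjusted count: 23301 − 7 + 3 = 23297 varves.
A: 4407.7 mm over 23297 years gives 4407.7 / 23297 ≈ 0.189 mm/yr.
B spans 6030.1 / 0.189 = 31905.29 years ≈ 31905 varves.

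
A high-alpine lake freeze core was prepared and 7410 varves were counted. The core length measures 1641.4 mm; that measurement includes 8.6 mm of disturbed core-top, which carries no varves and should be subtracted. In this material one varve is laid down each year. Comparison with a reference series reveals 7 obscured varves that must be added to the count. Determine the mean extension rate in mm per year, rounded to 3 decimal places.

0.220 mm per year

After corrections the count is 7410 + 7 = 7417 varves.
Net length = 1641.4 − 8.6 = 1632.8 mm.
Extension rate ≈ 1632.8 / 7417 = 0.220 mm per year.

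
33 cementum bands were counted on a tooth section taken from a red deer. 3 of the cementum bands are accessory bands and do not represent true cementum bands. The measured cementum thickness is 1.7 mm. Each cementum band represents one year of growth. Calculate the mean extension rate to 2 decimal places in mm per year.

0.06 mm per year

True cementum band count = 33 − 3 = 30.
1.7 mm over 30 years gives 1.7 / 30 ≈ 0.06 mm per year.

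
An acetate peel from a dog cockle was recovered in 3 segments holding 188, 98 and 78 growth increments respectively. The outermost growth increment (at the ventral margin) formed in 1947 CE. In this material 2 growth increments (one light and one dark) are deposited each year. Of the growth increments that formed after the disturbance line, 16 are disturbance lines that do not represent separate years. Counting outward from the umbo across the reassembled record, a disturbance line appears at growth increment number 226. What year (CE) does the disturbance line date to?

Total growth increments = 188 + 98 + 78 = 364.
The disturbance line sits at growth increment 226 from the umbo, so 364 − 226 = 138 growth increments formed after it.
Removing the 16 false growth increments leaves 138 − 16 = 122 true growth increments beyond the disturbance line.
122 growth increments at 2 per year is 122 / 2 = 61 years.
Counting back 61 years from 1947 CE places the disturbance line in 1947 − 61 = 1886 CE.

1886 CE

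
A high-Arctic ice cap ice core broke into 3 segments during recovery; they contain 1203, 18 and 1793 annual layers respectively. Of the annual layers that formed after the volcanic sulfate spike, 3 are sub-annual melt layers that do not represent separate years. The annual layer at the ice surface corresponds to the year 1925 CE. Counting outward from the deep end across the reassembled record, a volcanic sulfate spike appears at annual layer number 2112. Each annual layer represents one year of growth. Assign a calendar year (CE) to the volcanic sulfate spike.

Total annual layers = 1203 + 18 + 1793 = 3014.
Between annual layer 2112 and the ice surface there are 3014 − 2112 = 902 annual layers.
Removing the 3 false annual layers leaves 902 − 3 = 899 true annual layers beyond the volcanic sulfate spike.
The annual layer at the ice surface is 1925 CE, so the volcanic sulfate spike dates to 1925 − 899 = 1026 CE.

1026 CE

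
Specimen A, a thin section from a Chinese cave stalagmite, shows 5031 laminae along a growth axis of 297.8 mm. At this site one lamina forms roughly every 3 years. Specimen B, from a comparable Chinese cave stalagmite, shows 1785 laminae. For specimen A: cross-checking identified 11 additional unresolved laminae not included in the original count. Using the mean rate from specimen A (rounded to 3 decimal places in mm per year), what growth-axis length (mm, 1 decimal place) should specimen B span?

Specimen A: correcting the raw count gives 5031 + 11 = 5042 true laminae.
Specimen A: 5042 laminae at 3 years each span 5042 × 3 = 15126 years.
A: Mean rate = 297.8 mm / 15126 years ≈ 0.020 mm per year.
Specimen B: at 3 years per lamina, 1785 × 3 = 5355 years. B's length ≈ 0.020 × 5355 = 107.1 mm.

107.1 mm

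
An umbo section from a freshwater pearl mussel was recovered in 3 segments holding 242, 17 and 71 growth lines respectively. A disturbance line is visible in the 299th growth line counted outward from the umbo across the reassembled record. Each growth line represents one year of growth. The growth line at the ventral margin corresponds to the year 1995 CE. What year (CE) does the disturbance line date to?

1964 CE

Total growth lines = 242 + 17 + 71 = 330.
330 − 299 = 31 growth lines lie beyond the disturbance line toward the ventral margin.
1995 − 31 = 1964 CE.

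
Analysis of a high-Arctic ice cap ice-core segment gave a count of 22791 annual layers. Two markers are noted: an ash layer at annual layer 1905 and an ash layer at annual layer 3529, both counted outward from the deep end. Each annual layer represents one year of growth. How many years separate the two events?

1624 years

3529 − 1905 = 1624 annual layers lie between the two events.
At one annual layer per year, 1624 years elapsed between them.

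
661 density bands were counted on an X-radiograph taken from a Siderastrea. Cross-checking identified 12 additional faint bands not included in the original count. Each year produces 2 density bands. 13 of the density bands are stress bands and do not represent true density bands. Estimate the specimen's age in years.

True density band count = 661 − 13 + 12 = 660.
Dividing by 2 density bands per year: 660 / 2 = 330 years.

330 yr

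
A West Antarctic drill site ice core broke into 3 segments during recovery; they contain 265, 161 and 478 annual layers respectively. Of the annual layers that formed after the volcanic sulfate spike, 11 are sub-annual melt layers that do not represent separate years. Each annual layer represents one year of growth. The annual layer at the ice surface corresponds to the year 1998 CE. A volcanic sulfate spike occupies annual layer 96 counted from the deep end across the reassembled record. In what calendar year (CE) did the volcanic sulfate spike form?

Total annual layers = 265 + 161 + 478 = 904.
Between annual layer 96 and the ice surface there are 904 − 96 = 808 annual layers.
Excluding 11 false annual layers: 808 − 11 = 797.
Counting back 797 years from 1998 CE places the volcanic sulfate spike in 1998 − 797 = 1201 CE.

1201 CE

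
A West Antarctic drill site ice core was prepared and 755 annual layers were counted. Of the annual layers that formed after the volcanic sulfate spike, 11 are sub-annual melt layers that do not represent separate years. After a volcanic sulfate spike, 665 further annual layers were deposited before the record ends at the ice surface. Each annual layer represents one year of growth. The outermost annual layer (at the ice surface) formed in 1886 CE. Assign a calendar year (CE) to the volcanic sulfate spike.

1232 CE

There are 665 annual layers younger than the volcanic sulfate spike.
Excluding 11 false annual layers: 665 − 11 = 654.
1886 − 654 = 1232 CE.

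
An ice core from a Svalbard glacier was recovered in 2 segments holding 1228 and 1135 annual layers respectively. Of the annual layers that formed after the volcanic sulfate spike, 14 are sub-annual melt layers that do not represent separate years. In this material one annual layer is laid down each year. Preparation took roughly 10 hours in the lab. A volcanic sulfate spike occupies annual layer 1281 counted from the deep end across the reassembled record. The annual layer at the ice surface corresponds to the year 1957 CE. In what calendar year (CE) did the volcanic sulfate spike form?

Total annual layers = 1228 + 1135 = 2363.
The volcanic sulfate spike sits at annual layer 1281 from the deep end, so 2363 − 1281 = 1082 annual layers formed after it.
1082 − 14 false = 1068 true annual layers after the volcanic sulfate spike.
1957 − 1068 = 889 CE.

889 CE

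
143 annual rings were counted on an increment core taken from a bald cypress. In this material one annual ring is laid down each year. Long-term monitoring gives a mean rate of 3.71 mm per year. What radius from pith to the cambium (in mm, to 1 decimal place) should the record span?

143 years of growth are recorded.
143 years at 3.71 mm/year gives 3.71 × 143 = 530.5 mm.

530.5 mm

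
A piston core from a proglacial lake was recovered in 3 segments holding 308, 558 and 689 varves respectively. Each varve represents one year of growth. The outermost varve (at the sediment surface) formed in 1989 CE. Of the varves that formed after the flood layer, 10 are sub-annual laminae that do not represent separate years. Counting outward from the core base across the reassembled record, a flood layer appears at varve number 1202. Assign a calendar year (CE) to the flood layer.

Total varves = 308 + 558 + 689 = 1555.
1555 − 1202 = 353 varves lie beyond the flood layer toward the sediment surface.
353 − 10 false = 343 true varves after the flood layer.
1989 − 343 = 1646 CE.

1646 CE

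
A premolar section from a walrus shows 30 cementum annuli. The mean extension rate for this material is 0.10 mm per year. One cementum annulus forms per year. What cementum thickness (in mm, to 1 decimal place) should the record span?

3.0 mm

The record spans 30 years at 0.10 mm per year.
Length ≈ 0.10 × 30 = 3.0 mm.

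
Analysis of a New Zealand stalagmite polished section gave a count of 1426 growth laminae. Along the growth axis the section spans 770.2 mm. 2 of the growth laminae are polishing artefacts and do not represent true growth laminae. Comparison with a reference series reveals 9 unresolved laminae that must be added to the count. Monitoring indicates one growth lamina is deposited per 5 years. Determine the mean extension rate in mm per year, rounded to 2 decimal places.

0.11 mm per year

Correcting the raw count gives 1426 − 2 + 9 = 1433 true growth laminae.
At 5 years per growth lamina, 1433 × 5 = 7165 years.
Extension rate ≈ 770.2 / 7165 = 0.11 mm per year.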